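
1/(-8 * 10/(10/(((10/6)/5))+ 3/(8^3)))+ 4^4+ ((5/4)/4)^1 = 10483197/40960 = 255.94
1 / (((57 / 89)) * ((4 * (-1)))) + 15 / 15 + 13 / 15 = 561 / 380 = 1.48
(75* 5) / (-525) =-5 / 7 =-0.71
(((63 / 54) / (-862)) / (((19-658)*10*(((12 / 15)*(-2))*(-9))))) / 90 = 7 / 42831607680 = 0.00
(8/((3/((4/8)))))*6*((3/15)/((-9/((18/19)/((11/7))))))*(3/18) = -56/3135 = -0.02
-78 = -78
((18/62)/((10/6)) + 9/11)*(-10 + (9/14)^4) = -159724377/16374820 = -9.75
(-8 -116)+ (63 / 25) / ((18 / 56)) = -2904 / 25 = -116.16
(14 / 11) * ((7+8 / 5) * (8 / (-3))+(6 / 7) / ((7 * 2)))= -33622 / 1155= -29.11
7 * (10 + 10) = 140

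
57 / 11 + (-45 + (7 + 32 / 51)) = -18059 / 561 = -32.19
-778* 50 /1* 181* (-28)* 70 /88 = 1725020500 /11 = 156820045.45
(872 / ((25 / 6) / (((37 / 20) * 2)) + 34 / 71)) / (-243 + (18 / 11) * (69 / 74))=-116541601 / 51797655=-2.25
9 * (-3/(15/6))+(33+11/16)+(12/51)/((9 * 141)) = 39500483/1725840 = 22.89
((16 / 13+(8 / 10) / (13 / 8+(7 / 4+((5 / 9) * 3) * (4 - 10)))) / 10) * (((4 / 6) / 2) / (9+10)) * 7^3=655816 / 981825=0.67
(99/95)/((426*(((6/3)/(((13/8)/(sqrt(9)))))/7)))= 1001/215840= 0.00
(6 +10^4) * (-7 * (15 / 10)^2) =-315189 / 2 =-157594.50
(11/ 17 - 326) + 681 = 6046/ 17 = 355.65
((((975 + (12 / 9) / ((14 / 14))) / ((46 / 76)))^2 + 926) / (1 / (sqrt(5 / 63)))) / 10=1239254389* sqrt(35) / 99981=73329.21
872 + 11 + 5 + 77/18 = 16061/18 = 892.28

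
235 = 235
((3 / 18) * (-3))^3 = -1 / 8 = -0.12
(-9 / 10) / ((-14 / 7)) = 9 / 20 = 0.45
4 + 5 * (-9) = -41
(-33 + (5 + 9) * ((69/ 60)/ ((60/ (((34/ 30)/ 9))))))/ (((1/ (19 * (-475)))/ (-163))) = -157126285709/ 3240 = -48495767.19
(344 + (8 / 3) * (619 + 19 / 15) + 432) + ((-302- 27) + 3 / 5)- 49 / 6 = 188413 / 90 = 2093.48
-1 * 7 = -7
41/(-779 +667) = -41/112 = -0.37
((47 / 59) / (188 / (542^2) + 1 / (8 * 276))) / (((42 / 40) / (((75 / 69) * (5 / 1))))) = 276138160000 / 73190621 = 3772.86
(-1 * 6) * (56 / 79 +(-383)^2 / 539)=-69711690 / 42581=-1637.15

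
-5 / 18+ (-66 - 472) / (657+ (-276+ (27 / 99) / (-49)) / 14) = -1.12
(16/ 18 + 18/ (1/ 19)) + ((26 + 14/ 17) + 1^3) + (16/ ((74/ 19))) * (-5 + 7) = 378.93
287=287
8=8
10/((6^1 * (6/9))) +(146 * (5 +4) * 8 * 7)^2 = 10829210117/2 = 5414605058.50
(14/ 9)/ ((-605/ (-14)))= 196/ 5445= 0.04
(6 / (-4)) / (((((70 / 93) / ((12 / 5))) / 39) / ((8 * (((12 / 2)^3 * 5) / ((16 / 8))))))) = -28203552 / 35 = -805815.77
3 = 3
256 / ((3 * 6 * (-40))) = -16 / 45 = -0.36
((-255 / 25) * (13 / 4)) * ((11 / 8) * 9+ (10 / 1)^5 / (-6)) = 88334363 / 160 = 552089.77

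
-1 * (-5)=5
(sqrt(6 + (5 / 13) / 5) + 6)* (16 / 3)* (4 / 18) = 32* sqrt(1027) / 351 + 64 / 9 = 10.03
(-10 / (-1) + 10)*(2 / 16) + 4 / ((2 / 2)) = 13 / 2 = 6.50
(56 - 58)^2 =4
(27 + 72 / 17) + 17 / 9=5068 / 153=33.12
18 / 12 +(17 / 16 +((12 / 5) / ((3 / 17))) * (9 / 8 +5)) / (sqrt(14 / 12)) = 3 / 2 +6749 * sqrt(42) / 560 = 79.60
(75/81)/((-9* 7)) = -25/1701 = -0.01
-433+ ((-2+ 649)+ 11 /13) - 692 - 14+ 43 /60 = -382541 /780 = -490.44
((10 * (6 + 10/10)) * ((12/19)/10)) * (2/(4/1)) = 42/19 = 2.21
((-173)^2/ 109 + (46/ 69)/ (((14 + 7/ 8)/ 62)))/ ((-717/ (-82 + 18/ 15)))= 4360283524/ 139503105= 31.26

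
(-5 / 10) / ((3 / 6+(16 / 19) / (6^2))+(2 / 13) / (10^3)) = -555750 / 581921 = -0.96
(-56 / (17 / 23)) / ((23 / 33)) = -1848 / 17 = -108.71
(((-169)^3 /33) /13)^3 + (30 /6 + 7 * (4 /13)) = -665416609179837700 /467181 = -1424322926616.96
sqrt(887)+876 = 905.78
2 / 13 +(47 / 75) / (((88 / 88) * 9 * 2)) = 3311 / 17550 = 0.19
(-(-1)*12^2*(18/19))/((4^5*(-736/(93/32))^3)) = -65152917/7943043797745664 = -0.00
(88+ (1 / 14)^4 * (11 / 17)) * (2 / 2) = 57470347 / 653072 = 88.00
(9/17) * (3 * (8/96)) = 9/68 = 0.13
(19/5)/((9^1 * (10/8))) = 76/225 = 0.34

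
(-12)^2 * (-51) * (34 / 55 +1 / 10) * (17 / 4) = -1232874 / 55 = -22415.89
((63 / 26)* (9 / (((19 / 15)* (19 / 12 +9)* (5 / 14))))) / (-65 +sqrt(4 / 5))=-3572100 / 50964973 -285768* sqrt(5) / 662544649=-0.07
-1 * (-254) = 254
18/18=1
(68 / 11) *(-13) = -884 / 11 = -80.36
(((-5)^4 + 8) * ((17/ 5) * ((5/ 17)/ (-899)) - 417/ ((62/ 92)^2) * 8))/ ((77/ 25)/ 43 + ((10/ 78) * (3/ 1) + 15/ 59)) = -106843303415398875/ 16325911021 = -6544400.69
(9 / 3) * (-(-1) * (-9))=-27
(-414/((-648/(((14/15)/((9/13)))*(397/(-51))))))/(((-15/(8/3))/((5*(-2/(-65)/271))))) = 511336/755663175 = 0.00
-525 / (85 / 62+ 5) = -82.41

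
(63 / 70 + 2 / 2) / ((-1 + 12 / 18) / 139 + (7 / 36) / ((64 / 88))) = 380304 / 53035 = 7.17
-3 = -3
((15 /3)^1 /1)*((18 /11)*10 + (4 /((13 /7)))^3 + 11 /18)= 58653065 /435006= 134.83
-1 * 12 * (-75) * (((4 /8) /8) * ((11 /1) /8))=2475 /32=77.34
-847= -847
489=489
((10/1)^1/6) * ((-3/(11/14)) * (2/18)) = -0.71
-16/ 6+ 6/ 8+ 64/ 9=187/ 36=5.19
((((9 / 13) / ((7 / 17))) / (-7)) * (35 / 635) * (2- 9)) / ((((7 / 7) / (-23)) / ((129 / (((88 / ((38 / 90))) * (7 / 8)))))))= -958341 / 635635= -1.51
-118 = -118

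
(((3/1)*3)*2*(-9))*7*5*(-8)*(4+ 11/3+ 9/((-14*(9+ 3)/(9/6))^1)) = 344115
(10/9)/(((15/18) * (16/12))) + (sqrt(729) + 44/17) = 520/17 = 30.59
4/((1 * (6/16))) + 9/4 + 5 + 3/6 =18.42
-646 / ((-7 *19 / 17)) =578 / 7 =82.57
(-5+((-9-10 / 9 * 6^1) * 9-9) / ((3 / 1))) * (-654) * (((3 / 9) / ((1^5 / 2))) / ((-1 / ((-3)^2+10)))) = -455620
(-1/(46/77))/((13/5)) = -385/598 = -0.64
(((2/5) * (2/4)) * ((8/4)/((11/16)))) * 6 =192/55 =3.49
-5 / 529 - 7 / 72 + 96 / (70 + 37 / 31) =104382847 / 84060216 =1.24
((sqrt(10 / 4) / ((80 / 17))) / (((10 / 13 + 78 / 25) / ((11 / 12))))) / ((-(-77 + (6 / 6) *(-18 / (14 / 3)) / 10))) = 425425 *sqrt(10) / 1314640896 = 0.00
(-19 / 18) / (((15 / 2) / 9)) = -19 / 15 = -1.27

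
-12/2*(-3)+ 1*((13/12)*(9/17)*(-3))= 1107/68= 16.28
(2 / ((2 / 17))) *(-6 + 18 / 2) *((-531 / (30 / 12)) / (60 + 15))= -18054 / 125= -144.43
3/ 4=0.75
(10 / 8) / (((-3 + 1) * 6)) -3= -149 / 48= -3.10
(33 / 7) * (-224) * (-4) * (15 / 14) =31680 / 7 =4525.71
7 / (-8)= -7 / 8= -0.88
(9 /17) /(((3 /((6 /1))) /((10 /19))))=180 /323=0.56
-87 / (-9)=29 / 3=9.67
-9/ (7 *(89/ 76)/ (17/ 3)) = -3876/ 623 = -6.22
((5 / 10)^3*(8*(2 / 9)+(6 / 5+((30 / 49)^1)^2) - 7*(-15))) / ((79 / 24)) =11706959 / 2845185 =4.11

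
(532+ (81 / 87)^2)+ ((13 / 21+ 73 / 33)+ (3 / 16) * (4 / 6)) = 535.82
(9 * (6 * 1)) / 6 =9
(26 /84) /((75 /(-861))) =-533 /150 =-3.55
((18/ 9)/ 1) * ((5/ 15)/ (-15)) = -2/ 45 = -0.04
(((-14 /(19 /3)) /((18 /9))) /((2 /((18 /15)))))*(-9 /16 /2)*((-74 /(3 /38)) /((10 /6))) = -104.90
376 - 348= 28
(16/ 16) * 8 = 8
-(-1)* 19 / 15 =19 / 15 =1.27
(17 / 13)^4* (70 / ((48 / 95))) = 277707325 / 685464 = 405.14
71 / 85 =0.84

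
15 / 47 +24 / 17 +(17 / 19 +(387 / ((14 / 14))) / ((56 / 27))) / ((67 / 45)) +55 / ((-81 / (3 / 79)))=15505915728517 / 121493785896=127.63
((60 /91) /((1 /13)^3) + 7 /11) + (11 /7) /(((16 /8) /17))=225235 /154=1462.56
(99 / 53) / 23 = 99 / 1219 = 0.08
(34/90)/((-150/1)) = -17/6750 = -0.00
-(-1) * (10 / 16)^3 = 125 / 512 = 0.24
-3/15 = -1/5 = -0.20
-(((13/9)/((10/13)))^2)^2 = -815730721/65610000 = -12.43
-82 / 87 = -0.94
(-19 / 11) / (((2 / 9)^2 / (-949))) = 1460511 / 44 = 33193.43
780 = 780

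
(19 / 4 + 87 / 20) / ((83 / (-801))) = -72891 / 830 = -87.82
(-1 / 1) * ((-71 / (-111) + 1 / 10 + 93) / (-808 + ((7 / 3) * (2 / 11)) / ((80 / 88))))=104051 / 896362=0.12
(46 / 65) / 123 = 46 / 7995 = 0.01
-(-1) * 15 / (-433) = -15 / 433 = -0.03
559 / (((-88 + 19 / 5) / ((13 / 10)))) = -7267 / 842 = -8.63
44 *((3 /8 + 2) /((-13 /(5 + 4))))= -1881 /26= -72.35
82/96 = 41/48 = 0.85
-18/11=-1.64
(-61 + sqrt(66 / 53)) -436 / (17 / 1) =-1473 / 17 + sqrt(3498) / 53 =-85.53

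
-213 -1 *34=-247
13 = 13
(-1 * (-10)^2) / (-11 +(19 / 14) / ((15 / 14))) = 750 / 73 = 10.27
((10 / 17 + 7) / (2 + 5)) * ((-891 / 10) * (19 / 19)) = -114939 / 1190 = -96.59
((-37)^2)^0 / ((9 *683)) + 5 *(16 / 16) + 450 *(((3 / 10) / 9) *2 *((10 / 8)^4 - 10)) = -174482467 / 786816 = -221.76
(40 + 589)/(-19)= -629/19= -33.11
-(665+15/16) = -10655/16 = -665.94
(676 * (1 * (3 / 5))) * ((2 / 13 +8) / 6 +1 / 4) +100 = 3763 / 5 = 752.60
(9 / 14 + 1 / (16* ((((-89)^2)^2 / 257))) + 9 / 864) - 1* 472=-19873291114751 / 42162785952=-471.35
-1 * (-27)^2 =-729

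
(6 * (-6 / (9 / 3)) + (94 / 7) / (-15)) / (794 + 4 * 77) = -677 / 57855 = -0.01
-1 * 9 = -9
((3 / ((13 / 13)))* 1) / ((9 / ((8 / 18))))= 4 / 27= 0.15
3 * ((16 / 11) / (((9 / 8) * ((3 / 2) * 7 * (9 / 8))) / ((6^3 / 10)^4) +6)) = 3439853568 / 4729846781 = 0.73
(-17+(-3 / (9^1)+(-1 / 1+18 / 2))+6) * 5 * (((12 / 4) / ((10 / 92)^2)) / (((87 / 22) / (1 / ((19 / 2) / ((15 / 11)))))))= -84640 / 551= -153.61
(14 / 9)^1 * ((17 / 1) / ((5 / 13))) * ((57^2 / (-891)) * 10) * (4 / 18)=-4467736 / 8019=-557.14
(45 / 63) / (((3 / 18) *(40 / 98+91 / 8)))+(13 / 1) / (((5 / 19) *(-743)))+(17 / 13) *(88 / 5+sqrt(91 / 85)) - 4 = sqrt(7735) / 65+4308153403 / 223074605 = 20.67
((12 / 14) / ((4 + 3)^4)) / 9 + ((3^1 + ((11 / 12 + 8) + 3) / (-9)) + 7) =15748231 / 1815156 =8.68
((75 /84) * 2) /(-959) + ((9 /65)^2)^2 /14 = -0.00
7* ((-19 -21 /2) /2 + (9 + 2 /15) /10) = -29057 /300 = -96.86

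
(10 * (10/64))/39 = 25/624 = 0.04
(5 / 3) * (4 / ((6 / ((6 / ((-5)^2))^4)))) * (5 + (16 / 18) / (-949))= 1366304 / 74140625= 0.02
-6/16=-3/8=-0.38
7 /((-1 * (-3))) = 7 /3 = 2.33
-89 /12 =-7.42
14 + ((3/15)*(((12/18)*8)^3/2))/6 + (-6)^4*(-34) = -17839226/405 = -44047.47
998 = 998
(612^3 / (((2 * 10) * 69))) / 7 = 19101744 / 805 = 23728.87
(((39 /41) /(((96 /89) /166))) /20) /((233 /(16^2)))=384124 /47765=8.04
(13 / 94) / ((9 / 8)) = 52 / 423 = 0.12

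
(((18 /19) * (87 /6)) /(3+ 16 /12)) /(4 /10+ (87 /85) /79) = 5257845 /684931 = 7.68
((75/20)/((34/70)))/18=175/408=0.43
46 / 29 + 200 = 5846 / 29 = 201.59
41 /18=2.28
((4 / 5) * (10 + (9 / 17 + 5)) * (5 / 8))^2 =17424 / 289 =60.29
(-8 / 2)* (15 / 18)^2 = -25 / 9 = -2.78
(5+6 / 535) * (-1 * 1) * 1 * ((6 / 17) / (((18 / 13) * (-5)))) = 34853 / 136425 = 0.26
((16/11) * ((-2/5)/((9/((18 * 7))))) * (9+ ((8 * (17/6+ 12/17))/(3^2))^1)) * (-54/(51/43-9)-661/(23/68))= 2033911640/10557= 192660.00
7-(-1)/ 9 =64/ 9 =7.11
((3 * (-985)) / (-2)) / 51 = 985 / 34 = 28.97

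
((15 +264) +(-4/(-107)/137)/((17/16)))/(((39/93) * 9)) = 73.92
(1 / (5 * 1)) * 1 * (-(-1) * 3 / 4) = 3 / 20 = 0.15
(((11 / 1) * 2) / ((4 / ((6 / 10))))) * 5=33 / 2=16.50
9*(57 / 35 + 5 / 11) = 18.75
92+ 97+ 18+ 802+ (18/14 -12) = 6988/7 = 998.29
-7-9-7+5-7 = -25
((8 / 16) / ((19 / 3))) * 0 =0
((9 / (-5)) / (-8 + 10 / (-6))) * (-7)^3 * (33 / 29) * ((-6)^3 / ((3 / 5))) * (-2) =-44008272 / 841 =-52328.50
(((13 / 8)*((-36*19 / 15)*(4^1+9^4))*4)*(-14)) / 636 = 42833.53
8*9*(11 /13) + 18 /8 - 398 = -334.83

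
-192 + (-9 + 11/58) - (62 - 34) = -13271/58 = -228.81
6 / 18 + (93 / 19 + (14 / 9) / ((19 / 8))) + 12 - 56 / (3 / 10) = -28862 / 171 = -168.78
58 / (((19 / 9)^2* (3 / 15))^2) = 9513450 / 130321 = 73.00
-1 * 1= -1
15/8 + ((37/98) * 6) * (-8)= -6369/392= -16.25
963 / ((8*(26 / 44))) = 10593 / 52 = 203.71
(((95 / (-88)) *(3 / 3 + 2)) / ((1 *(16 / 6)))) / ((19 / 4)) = -45 / 176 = -0.26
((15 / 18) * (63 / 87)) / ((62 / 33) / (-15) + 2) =17325 / 53824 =0.32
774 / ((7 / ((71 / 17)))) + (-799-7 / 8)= -321849 / 952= -338.08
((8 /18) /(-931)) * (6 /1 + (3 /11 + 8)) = -628 /92169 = -0.01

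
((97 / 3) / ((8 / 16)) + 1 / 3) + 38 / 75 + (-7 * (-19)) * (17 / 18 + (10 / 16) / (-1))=194387 / 1800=107.99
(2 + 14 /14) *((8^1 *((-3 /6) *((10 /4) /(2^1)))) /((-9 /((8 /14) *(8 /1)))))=160 /21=7.62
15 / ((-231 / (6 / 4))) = -15 / 154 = -0.10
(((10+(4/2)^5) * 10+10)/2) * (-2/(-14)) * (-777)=-23865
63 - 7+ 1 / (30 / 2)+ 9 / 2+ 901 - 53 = 27257 / 30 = 908.57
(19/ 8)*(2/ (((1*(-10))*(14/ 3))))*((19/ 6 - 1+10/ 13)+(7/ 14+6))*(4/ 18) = -874/ 4095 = -0.21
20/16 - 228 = -907/4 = -226.75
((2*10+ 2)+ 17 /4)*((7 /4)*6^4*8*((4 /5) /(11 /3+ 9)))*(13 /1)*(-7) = -52009776 /19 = -2737356.63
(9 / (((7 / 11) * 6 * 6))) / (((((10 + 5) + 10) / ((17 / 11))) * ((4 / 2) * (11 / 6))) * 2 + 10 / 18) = 1683 / 510580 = 0.00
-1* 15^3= -3375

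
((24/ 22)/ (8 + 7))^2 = 16/ 3025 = 0.01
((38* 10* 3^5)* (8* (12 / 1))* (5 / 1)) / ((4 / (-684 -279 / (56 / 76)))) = -82424530800 / 7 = -11774932971.43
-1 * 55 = -55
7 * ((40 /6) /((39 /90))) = 1400 /13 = 107.69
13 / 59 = 0.22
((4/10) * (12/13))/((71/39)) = 72/355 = 0.20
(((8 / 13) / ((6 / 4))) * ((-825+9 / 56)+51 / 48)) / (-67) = 92263 / 18291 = 5.04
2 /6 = 1 /3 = 0.33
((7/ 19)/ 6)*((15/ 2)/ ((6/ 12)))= 35/ 38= 0.92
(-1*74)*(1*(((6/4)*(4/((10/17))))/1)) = -3774/5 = -754.80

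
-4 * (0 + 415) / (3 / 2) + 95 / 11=-36235 / 33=-1098.03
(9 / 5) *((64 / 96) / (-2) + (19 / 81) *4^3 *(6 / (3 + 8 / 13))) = 31193 / 705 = 44.25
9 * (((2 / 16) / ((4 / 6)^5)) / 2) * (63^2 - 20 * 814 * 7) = -240550317 / 512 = -469824.84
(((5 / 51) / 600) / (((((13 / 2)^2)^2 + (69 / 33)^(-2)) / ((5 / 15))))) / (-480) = -529 / 8322976314000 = -0.00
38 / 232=19 / 116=0.16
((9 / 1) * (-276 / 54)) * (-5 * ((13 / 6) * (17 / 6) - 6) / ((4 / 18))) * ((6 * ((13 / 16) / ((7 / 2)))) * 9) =1802.01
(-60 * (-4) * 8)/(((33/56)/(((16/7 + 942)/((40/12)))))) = 10152960/11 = 922996.36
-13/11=-1.18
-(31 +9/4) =-133/4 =-33.25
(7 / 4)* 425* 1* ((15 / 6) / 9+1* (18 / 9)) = 121975 / 72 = 1694.10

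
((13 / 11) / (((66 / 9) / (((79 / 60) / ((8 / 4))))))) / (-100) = -1027 / 968000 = -0.00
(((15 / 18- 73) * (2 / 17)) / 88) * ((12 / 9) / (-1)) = 433 / 3366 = 0.13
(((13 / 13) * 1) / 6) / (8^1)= 0.02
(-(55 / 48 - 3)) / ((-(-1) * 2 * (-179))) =-89 / 17184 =-0.01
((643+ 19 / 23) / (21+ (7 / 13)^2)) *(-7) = -1251276 / 5911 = -211.69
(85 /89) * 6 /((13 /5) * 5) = 510 /1157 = 0.44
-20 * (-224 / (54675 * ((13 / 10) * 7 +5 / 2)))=448 / 63423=0.01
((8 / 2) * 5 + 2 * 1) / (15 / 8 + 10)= 176 / 95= 1.85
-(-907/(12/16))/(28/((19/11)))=17233/231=74.60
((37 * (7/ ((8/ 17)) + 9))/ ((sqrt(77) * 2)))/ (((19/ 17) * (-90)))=-120139 * sqrt(77)/ 2106720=-0.50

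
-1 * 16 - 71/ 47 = -823/ 47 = -17.51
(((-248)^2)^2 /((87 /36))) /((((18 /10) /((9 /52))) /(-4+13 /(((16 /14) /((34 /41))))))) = 817693392.05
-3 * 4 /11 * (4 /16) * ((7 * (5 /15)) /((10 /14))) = -49 /55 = -0.89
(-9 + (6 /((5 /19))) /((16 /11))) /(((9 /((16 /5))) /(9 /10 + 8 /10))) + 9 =4888 /375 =13.03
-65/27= -2.41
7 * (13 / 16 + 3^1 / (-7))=43 / 16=2.69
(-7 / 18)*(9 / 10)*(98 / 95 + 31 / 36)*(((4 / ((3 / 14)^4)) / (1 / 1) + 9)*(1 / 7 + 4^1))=-28982190781 / 5540400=-5231.06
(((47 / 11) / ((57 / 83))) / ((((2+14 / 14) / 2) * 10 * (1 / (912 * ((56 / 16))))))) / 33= 218456 / 5445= 40.12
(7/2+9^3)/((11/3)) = 4395/22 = 199.77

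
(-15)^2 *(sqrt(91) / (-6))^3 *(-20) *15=56875 *sqrt(91) / 2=271276.46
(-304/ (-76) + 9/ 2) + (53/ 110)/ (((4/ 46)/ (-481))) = -584469/ 220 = -2656.68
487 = 487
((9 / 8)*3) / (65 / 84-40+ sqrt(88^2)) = 567 / 8194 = 0.07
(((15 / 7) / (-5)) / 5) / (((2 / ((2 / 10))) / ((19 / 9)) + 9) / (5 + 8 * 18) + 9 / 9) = -8493 / 108220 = -0.08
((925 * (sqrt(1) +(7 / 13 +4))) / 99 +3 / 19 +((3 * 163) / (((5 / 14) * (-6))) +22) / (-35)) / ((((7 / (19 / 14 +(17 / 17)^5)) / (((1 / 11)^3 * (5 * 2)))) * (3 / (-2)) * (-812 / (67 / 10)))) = 920623617 / 1144551057650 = 0.00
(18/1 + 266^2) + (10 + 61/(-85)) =6016579/85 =70783.28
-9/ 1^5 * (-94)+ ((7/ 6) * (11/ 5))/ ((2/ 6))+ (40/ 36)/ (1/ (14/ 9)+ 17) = 18979151/ 22230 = 853.76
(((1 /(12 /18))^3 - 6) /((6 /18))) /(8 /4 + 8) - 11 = -11.79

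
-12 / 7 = -1.71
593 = 593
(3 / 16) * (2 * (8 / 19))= 3 / 19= 0.16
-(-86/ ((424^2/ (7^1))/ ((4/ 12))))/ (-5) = -301/ 1348320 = -0.00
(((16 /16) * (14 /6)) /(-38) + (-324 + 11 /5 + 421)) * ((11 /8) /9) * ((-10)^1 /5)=-30.29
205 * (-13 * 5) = -13325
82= 82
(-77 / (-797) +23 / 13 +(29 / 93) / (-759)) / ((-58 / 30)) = -6821437075 / 7069735101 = -0.96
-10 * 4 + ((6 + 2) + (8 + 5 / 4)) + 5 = -71 / 4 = -17.75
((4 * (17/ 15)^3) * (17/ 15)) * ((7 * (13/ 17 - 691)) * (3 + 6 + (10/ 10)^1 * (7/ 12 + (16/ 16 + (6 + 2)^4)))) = -19886244480326/ 151875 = -130938235.26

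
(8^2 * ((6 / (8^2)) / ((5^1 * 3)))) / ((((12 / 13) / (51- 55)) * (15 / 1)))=-26 / 225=-0.12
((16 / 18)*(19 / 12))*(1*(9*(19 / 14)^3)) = 130321 / 4116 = 31.66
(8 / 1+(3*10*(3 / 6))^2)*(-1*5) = -1165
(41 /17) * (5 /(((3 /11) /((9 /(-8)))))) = -6765 /136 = -49.74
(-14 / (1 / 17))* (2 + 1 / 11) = -5474 / 11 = -497.64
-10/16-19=-19.62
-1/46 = -0.02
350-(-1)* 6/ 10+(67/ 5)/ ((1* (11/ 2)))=353.04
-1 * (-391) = 391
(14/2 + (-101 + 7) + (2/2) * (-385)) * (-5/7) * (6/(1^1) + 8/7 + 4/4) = 134520/49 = 2745.31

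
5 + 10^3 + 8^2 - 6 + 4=1067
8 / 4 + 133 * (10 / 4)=669 / 2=334.50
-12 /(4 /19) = -57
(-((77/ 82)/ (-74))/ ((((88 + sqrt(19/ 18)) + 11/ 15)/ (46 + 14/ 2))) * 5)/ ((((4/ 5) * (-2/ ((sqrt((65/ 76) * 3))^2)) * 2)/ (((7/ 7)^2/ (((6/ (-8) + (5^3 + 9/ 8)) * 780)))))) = -2036929125/ 6554626791964352 + 7651875 * sqrt(38)/ 13109253583928704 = -0.00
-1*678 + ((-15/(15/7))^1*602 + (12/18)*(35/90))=-132077/27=-4891.74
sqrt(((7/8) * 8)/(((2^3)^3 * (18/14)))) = 7 * sqrt(2)/96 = 0.10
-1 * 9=-9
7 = 7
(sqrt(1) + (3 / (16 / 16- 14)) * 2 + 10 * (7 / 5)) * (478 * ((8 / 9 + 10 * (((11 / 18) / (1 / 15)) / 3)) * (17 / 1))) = 48292818 / 13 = 3714832.15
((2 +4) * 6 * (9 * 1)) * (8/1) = 2592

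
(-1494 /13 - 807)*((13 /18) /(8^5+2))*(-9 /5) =2397 /65540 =0.04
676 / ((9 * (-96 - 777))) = -676 / 7857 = -0.09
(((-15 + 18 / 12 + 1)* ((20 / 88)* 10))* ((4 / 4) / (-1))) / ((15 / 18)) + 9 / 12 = 1533 / 44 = 34.84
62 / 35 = 1.77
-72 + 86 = 14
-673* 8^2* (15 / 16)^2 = -151425 / 4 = -37856.25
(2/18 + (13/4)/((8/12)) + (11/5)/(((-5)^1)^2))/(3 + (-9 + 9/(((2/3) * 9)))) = -45667/40500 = -1.13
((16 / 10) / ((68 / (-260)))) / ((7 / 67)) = -6968 / 119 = -58.55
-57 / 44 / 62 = -57 / 2728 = -0.02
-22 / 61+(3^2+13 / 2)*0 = -22 / 61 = -0.36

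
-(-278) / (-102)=-139 / 51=-2.73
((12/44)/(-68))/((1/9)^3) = -2187/748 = -2.92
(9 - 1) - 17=-9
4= 4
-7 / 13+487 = 6324 / 13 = 486.46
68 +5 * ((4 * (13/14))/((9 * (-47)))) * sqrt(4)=201088/2961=67.91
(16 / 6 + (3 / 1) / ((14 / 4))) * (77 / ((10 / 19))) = 7733 / 15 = 515.53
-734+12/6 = -732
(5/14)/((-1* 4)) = -5/56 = -0.09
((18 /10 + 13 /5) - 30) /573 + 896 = 2566912 /2865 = 895.96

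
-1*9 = -9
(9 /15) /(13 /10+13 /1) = 6 /143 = 0.04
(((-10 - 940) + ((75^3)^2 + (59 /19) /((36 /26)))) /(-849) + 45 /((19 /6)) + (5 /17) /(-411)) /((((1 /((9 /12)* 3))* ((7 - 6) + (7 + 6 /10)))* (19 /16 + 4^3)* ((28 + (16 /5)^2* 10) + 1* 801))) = -7088154047219593150 /7846749378534507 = -903.32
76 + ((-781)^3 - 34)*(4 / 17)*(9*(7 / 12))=-588468810.76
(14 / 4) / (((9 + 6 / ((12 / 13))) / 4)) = 28 / 31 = 0.90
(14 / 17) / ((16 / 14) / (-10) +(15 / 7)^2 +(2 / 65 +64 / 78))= 133770 / 865589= 0.15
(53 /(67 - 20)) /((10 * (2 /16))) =0.90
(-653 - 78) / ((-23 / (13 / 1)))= 9503 / 23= 413.17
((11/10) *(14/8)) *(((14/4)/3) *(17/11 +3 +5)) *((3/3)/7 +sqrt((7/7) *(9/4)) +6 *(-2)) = -7105/32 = -222.03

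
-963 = -963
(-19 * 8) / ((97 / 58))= -8816 / 97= -90.89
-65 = -65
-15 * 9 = -135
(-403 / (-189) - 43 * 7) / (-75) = 56486 / 14175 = 3.98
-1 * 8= -8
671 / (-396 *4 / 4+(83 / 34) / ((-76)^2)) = -131773664 / 77767981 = -1.69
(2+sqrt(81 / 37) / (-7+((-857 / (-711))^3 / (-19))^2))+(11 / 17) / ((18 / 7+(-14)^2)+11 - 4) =49003 / 24463 - 419727394820541687489 *sqrt(37) / 12064163292454271046326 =1.79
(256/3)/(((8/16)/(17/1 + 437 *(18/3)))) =1351168/3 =450389.33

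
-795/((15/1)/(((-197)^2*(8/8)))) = -2056877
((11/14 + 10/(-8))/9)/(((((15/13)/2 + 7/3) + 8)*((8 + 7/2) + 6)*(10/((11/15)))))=-1859/93822750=-0.00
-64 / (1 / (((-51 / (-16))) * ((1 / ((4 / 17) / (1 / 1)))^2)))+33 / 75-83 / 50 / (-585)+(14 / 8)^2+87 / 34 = -14633812267 / 3978000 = -3678.69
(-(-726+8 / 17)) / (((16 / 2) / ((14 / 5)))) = 43169 / 170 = 253.94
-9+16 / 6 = -19 / 3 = -6.33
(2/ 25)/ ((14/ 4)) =4/ 175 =0.02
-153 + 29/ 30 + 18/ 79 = -359779/ 2370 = -151.81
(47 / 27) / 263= 0.01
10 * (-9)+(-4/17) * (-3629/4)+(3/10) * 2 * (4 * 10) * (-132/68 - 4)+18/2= -172/17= -10.12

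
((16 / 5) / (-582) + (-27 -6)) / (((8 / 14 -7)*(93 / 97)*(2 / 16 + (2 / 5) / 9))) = 2689288 / 85095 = 31.60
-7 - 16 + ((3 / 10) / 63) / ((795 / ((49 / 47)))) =-25781843 / 1120950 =-23.00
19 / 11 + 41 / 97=2294 / 1067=2.15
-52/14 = -26/7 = -3.71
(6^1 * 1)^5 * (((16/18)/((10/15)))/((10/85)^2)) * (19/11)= 14232672/11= 1293879.27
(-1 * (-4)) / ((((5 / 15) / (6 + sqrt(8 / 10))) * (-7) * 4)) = -18 / 7 - 6 * sqrt(5) / 35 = -2.95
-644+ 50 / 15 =-1922 / 3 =-640.67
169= 169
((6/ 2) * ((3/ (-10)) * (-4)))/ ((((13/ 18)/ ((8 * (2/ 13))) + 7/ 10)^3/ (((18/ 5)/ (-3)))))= -12899450880/ 6362477477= -2.03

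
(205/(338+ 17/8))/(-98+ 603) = 328/274821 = 0.00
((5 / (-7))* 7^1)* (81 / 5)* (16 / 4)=-324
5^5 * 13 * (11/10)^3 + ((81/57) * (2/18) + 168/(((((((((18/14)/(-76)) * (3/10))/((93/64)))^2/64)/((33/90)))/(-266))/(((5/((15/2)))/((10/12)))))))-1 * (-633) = -68775483107.91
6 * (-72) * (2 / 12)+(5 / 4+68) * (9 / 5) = 1053 / 20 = 52.65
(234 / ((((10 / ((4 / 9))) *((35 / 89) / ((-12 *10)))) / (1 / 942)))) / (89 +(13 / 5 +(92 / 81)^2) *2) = -121457232 / 3489183229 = -0.03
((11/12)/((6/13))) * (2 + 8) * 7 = 5005/36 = 139.03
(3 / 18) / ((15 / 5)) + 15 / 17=287 / 306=0.94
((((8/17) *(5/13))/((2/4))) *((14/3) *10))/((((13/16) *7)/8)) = 204800/8619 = 23.76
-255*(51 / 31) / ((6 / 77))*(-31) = 333795 / 2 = 166897.50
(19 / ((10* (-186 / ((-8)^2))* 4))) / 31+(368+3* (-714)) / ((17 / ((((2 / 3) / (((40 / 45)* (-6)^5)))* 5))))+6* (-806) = -4835.95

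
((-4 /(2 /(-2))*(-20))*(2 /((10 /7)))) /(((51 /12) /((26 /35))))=-1664 /85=-19.58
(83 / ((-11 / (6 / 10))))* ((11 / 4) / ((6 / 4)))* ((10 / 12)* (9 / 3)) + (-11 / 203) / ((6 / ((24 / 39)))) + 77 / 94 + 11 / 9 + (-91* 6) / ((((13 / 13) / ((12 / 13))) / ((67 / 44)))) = -38614303067 / 49117068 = -786.17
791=791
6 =6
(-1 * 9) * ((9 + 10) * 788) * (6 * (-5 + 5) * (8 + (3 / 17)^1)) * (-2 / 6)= 0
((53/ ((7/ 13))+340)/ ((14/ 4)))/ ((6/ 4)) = 4092/ 49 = 83.51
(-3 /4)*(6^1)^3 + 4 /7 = -1130 /7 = -161.43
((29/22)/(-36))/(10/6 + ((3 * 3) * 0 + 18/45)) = -145/8184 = -0.02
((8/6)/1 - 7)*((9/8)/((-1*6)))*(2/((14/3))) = 51/112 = 0.46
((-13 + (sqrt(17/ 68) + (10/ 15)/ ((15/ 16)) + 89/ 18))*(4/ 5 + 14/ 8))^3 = -2242946629/ 421875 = -5316.61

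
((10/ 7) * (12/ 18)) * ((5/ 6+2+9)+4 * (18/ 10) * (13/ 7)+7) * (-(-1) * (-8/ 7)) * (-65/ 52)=135260/ 3087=43.82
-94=-94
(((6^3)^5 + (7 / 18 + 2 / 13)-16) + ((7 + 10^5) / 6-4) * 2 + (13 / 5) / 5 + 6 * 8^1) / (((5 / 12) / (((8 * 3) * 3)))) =132027953036633616 / 1625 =81247971099466.84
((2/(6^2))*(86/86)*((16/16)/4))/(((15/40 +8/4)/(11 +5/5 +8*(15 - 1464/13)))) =-3332/741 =-4.50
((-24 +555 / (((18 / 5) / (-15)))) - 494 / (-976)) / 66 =-1139965 / 32208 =-35.39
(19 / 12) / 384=0.00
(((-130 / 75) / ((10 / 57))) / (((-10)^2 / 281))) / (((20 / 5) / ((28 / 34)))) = -485849 / 85000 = -5.72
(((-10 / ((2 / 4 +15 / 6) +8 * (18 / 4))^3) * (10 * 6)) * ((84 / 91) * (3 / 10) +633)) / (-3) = 548840 / 257049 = 2.14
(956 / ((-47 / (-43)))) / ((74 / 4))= 82216 / 1739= 47.28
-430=-430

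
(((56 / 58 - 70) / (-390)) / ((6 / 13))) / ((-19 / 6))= -1001 / 8265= -0.12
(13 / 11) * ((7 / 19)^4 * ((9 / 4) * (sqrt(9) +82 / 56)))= 5016375 / 22936496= 0.22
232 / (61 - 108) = -232 / 47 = -4.94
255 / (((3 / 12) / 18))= 18360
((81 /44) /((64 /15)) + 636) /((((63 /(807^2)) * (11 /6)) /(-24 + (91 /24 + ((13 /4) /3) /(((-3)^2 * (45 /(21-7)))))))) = -8475372809035337 /117089280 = -72383849.39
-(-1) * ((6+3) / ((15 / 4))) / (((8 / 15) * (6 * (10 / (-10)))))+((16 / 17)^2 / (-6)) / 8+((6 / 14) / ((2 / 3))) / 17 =-17737 / 24276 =-0.73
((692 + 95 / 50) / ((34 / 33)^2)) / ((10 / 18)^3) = 5508740259 / 1445000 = 3812.28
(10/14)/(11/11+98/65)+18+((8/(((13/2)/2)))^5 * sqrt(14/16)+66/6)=33414/1141+8388608 * sqrt(14)/371293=113.82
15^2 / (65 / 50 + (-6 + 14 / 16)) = -58.82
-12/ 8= -3/ 2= -1.50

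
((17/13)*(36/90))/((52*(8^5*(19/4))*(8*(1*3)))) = 0.00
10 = 10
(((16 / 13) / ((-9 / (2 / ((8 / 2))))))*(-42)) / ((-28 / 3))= -4 / 13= -0.31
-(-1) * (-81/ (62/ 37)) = -2997/ 62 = -48.34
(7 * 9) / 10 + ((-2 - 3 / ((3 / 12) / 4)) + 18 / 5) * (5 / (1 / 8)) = -18497 / 10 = -1849.70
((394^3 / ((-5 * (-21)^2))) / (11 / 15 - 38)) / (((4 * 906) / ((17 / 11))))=0.32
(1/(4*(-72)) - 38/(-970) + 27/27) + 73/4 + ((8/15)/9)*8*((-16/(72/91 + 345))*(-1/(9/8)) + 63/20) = 20.80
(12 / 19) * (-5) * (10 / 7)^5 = -18.79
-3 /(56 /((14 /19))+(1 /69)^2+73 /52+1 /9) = -742716 /19190585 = -0.04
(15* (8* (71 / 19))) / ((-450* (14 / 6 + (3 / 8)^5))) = -9306112 / 21859975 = -0.43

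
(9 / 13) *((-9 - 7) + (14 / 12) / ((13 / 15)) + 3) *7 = -19089 / 338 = -56.48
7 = 7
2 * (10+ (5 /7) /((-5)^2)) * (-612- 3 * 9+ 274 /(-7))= -3332394 /245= -13601.61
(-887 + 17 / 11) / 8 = -2435 / 22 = -110.68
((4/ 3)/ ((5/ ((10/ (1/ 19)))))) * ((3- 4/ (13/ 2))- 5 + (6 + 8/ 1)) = 22496/ 39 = 576.82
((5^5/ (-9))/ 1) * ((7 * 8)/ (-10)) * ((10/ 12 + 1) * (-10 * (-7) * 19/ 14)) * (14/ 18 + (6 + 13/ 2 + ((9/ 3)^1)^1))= 1339559375/ 243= 5512590.02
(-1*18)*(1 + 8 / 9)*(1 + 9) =-340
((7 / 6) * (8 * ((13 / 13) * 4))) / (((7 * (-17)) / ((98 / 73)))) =-1568 / 3723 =-0.42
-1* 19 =-19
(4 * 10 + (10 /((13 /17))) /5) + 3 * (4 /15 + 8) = 4382 /65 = 67.42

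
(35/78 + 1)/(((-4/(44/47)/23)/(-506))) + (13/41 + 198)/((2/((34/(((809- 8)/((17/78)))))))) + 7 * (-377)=1307.92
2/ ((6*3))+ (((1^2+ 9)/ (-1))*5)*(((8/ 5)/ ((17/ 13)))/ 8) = -1153/ 153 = -7.54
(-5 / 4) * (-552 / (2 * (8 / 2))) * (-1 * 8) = -690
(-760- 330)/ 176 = -545/ 88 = -6.19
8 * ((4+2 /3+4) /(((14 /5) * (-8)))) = -65 /21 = -3.10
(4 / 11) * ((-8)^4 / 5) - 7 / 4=65151 / 220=296.14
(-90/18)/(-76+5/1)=5/71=0.07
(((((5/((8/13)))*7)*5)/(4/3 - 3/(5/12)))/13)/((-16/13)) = 34125/11264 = 3.03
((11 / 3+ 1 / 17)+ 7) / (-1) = -547 / 51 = -10.73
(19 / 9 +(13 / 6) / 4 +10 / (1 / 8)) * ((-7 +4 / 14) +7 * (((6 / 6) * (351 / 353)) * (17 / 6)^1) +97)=3235279003 / 355824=9092.36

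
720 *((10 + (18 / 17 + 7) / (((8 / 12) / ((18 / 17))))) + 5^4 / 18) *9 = 107721720 / 289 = 372739.52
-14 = -14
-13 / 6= -2.17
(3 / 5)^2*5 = 9 / 5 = 1.80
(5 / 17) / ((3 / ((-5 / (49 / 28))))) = -100 / 357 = -0.28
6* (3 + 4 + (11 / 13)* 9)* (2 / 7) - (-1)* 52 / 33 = 79972 / 3003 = 26.63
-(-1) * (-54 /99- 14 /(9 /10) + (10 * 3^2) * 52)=4663.90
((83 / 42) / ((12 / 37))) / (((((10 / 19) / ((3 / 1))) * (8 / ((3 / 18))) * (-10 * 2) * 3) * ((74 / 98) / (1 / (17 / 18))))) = -11039 / 652800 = -0.02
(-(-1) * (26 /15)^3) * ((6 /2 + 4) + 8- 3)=70304 /1125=62.49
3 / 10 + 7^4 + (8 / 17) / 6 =1224703 / 510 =2401.38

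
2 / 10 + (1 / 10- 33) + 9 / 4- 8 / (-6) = -1747 / 60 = -29.12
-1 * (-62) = 62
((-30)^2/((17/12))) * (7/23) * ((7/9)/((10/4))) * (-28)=-658560/391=-1684.30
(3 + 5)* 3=24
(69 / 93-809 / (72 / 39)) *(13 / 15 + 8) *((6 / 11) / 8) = -8657635 / 32736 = -264.47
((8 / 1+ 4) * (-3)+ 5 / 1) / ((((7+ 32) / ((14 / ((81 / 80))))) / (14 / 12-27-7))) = 3419920 / 9477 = 360.87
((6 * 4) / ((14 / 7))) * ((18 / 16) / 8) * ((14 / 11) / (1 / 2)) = 4.30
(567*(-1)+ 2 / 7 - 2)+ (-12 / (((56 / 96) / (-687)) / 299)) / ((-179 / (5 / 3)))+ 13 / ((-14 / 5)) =-100035073 / 2506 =-39918.23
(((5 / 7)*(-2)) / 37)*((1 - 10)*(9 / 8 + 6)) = 2565 / 1036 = 2.48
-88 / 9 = -9.78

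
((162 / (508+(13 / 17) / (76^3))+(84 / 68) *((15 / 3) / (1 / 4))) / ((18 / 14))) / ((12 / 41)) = 1428596191099 / 21482314911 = 66.50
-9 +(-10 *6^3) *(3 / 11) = -6579 / 11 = -598.09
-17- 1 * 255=-272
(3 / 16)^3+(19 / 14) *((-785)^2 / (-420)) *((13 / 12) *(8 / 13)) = -2397842813 / 1806336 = -1327.46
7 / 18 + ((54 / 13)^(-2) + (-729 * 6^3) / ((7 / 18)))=-8264961311 / 20412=-404906.98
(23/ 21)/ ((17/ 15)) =115/ 119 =0.97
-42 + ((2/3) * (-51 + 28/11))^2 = 1090618/1089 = 1001.49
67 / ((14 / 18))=603 / 7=86.14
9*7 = 63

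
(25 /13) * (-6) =-150 /13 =-11.54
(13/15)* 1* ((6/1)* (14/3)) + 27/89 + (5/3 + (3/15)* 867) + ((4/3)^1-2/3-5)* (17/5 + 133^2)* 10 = -204647765/267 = -766471.03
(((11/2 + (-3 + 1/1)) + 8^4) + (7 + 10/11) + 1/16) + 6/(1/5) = 728195/176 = 4137.47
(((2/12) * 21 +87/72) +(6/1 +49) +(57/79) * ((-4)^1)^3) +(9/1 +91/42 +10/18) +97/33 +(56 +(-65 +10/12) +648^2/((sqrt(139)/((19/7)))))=1252991/62568 +7978176 * sqrt(139)/973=96691.46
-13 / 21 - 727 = -15280 / 21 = -727.62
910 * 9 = 8190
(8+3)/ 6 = 11/ 6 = 1.83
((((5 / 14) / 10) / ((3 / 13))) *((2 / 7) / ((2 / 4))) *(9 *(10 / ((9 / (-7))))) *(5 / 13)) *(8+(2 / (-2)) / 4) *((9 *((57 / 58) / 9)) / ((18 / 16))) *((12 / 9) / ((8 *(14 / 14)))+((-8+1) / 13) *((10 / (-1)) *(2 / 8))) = -1737550 / 71253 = -24.39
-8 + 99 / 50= -301 / 50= -6.02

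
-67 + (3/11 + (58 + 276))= 2940/11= 267.27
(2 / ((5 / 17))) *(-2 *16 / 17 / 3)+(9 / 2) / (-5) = -31 / 6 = -5.17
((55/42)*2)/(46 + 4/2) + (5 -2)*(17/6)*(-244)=-2090537/1008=-2073.95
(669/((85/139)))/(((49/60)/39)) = 43519788/833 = 52244.64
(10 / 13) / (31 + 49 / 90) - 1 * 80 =-2951660 / 36907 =-79.98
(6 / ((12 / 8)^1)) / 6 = 2 / 3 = 0.67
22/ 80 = 11/ 40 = 0.28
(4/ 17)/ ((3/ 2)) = 8/ 51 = 0.16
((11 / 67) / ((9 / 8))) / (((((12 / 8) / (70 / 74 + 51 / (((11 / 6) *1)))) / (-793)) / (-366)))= 18121686752 / 22311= 812231.04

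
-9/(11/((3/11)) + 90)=-27/391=-0.07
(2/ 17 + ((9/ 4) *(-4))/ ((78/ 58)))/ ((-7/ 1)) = 1453/ 1547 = 0.94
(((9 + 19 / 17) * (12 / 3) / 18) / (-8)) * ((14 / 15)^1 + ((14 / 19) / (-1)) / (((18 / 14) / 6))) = 602 / 855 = 0.70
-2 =-2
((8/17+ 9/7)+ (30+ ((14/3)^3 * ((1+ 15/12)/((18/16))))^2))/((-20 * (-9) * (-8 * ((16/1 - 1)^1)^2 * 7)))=-3586814027/196751268000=-0.02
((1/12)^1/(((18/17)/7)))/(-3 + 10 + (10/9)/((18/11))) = 357/4976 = 0.07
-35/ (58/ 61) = -2135/ 58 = -36.81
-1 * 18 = -18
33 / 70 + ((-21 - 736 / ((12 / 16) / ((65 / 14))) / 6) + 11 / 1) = -484403 / 630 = -768.89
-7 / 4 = -1.75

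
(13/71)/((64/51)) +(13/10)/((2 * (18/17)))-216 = -44012317/204480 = -215.24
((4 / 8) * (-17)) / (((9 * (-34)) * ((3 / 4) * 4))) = 1 / 108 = 0.01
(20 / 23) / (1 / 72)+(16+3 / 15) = 9063 / 115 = 78.81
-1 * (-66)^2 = -4356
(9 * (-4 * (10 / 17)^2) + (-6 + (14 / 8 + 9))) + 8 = 339 / 1156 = 0.29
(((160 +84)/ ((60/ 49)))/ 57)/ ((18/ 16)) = 23912/ 7695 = 3.11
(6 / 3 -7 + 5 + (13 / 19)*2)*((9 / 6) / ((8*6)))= 13 / 304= 0.04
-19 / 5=-3.80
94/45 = 2.09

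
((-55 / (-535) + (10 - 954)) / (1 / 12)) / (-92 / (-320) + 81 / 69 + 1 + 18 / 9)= -2230013760 / 878363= -2538.83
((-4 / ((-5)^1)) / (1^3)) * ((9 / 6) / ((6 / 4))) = 0.80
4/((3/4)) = 16/3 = 5.33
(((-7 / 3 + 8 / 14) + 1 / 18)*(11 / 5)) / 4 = -473 / 504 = -0.94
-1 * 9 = -9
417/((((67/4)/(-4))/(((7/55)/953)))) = -46704/3511805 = -0.01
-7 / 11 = -0.64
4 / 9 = 0.44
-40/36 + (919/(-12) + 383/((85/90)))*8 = 402460/153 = 2630.46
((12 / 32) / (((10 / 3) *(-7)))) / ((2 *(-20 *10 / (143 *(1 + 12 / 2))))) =1287 / 32000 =0.04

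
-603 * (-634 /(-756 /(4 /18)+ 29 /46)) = -17585892 /156463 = -112.40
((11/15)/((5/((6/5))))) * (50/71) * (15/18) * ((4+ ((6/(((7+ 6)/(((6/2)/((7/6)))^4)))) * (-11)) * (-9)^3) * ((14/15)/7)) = 222241365104/99725535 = 2228.53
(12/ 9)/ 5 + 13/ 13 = 19/ 15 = 1.27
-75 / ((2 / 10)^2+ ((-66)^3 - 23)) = 1875 / 7187974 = 0.00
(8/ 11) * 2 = 16/ 11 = 1.45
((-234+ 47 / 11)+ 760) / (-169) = -5833 / 1859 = -3.14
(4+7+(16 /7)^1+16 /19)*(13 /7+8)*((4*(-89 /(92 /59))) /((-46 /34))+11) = 535999782 /21413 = 25031.51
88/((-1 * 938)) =-44/469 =-0.09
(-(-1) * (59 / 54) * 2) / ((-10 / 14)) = -413 / 135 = -3.06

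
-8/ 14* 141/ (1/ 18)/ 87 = -3384/ 203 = -16.67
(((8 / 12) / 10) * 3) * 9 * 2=18 / 5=3.60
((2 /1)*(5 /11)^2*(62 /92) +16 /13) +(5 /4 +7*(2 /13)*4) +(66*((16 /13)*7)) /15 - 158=-81782897 /723580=-113.03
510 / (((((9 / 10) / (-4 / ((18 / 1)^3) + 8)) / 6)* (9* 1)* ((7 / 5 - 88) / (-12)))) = 396542000 / 946971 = 418.75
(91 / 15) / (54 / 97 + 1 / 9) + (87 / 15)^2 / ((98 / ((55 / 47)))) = 127364819 / 13426490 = 9.49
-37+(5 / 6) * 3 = -69 / 2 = -34.50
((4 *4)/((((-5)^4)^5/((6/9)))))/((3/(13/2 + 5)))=368/858306884765625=0.00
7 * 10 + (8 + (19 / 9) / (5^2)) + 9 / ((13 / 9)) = 246622 / 2925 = 84.32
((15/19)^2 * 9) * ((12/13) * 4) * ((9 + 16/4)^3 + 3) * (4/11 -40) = -8475840000/4693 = -1806060.09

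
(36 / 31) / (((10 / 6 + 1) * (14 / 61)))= 1647 / 868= 1.90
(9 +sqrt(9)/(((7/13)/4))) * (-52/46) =-5694/161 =-35.37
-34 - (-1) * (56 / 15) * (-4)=-734 / 15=-48.93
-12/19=-0.63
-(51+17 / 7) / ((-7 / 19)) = 145.02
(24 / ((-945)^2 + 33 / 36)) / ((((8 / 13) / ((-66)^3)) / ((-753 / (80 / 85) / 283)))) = 107646911658 / 3032716013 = 35.50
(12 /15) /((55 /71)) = 284 /275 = 1.03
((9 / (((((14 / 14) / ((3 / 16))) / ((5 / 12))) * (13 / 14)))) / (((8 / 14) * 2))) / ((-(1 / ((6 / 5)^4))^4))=-4859802614016 / 396728515625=-12.25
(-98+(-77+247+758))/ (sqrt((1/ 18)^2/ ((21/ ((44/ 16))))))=29880 * sqrt(231)/ 11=41285.15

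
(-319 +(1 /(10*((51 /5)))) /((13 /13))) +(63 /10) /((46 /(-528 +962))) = -1522267 /5865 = -259.55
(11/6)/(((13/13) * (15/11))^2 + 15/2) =1331/6795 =0.20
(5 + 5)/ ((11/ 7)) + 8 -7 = 81/ 11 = 7.36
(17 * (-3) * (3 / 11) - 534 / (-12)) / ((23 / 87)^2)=5093937 / 11638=437.70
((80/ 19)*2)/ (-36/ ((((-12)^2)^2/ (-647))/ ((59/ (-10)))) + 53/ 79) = -1.41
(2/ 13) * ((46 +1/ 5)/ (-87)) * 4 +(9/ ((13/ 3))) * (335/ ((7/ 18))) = 1815626/ 1015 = 1788.79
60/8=15/2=7.50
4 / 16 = 1 / 4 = 0.25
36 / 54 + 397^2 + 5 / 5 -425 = 471557 / 3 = 157185.67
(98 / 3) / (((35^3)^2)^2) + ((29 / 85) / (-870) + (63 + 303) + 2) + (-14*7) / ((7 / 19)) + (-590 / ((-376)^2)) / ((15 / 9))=25358535168785223332481517 / 248620149039773437500000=102.00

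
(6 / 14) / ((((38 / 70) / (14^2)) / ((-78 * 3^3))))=-6191640 / 19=-325875.79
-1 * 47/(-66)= 47/66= 0.71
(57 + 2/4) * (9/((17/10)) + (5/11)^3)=14020225/45254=309.81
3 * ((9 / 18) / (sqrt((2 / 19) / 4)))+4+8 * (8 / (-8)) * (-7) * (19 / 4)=3 * sqrt(38) / 2+270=279.25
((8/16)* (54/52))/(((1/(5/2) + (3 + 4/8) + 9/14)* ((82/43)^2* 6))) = 194145/37062688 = 0.01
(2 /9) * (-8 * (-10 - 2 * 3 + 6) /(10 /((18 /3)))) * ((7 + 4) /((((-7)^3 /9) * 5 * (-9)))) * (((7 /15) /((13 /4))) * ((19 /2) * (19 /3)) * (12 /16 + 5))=1461328 /429975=3.40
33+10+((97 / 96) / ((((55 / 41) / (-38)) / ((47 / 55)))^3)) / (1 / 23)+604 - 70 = -109306170400136207 / 332167687500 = -329069.25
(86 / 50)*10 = 86 / 5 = 17.20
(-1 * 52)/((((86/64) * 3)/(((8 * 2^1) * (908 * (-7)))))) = 169222144/129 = 1311799.57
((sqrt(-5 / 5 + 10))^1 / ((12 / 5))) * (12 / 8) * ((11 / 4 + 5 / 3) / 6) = 265 / 192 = 1.38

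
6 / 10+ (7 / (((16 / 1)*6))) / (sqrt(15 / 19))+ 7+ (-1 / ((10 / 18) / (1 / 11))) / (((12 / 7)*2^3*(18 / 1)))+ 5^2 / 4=7*sqrt(285) / 1440+ 146249 / 10560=13.93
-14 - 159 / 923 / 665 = -8593289 / 613795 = -14.00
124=124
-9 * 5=-45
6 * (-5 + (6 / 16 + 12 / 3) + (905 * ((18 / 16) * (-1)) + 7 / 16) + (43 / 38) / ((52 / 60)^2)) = -156718269 / 25688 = -6100.84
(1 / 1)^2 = 1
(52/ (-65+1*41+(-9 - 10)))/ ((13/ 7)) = -28/ 43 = -0.65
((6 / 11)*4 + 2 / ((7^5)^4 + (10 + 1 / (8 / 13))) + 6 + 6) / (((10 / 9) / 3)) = 38.29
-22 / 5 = -4.40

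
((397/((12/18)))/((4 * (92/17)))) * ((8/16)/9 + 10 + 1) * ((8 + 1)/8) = 4029153/11776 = 342.15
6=6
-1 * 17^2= -289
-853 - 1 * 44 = -897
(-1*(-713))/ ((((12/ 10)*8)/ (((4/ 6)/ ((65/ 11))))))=7843/ 936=8.38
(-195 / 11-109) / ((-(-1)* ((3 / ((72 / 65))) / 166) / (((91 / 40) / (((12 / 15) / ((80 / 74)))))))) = -9718968 / 407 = -23879.53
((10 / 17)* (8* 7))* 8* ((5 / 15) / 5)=896 / 51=17.57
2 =2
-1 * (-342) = 342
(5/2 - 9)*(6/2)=-39/2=-19.50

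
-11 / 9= -1.22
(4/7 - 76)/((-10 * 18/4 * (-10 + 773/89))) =-15664/12285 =-1.28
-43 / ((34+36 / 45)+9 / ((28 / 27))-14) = -6020 / 4127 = -1.46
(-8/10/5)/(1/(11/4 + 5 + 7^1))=-59/25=-2.36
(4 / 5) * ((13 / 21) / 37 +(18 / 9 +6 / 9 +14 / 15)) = 2.89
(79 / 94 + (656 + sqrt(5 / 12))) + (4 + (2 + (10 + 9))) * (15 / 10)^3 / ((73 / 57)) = sqrt(15) / 6 + 19837281 / 27448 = 723.37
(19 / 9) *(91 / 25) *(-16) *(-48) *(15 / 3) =442624 / 15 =29508.27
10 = 10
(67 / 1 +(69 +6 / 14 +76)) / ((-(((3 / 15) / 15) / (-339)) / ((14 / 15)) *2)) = 2520465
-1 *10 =-10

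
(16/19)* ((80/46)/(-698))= -320/152513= -0.00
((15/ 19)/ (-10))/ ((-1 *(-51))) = -1/ 646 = -0.00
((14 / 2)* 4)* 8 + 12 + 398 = 634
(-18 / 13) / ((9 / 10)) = -20 / 13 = -1.54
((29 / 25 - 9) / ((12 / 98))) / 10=-2401 / 375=-6.40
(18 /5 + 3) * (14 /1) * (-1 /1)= -462 /5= -92.40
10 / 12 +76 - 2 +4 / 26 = 5849 / 78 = 74.99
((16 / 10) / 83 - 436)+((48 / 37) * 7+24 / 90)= -19652848 / 46065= -426.63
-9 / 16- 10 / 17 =-1.15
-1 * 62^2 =-3844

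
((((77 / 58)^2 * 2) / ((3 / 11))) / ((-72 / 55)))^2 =12866891832025 / 131995609344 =97.48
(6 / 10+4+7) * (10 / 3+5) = 290 / 3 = 96.67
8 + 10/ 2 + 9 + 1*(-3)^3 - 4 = -9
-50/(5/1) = -10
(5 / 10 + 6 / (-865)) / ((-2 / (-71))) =60563 / 3460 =17.50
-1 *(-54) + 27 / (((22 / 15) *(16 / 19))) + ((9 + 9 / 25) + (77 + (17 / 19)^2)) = 517886223 / 3176800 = 163.02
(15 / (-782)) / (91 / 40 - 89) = 0.00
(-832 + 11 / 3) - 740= -4705 / 3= -1568.33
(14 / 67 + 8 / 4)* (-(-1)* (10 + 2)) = 1776 / 67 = 26.51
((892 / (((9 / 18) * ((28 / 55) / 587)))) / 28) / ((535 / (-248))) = -34054.73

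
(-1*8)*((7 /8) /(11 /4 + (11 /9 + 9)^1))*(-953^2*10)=2288686680 /467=4900828.01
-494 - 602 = -1096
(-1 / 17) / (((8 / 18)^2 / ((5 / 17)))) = -405 / 4624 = -0.09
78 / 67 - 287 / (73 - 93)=20789 / 1340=15.51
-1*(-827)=827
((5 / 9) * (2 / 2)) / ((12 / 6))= 5 / 18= 0.28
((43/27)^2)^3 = 16.32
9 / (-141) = -0.06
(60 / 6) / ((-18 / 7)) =-3.89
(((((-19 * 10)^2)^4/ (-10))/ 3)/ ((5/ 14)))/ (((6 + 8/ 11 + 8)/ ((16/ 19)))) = -2202499964896000000/ 243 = -9063785863769547.33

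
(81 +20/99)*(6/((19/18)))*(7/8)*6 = 506457/209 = 2423.24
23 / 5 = 4.60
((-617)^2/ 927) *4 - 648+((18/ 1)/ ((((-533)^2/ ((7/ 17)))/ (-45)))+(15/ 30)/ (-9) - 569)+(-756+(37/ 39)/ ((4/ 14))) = -1464257501039/ 4476958551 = -327.07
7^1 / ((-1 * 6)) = -7 / 6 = -1.17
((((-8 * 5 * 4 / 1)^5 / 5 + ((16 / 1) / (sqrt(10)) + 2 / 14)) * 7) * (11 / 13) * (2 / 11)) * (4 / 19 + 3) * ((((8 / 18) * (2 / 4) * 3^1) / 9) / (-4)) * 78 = 17909678079878 / 171 -6832 * sqrt(10) / 855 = 104734959506.18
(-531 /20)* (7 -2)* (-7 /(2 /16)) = 7434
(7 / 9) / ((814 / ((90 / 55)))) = 7 / 4477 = 0.00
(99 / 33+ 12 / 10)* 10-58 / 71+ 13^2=14923 / 71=210.18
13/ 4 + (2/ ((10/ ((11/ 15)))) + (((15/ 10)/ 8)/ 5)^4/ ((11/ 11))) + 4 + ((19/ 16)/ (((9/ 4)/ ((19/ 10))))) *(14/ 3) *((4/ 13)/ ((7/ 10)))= 135914729231/ 14376960000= 9.45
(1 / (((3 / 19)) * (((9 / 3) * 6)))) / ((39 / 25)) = 475 / 2106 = 0.23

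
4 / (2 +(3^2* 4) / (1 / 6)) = 2 / 109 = 0.02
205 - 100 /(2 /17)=-645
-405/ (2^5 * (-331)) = 405/ 10592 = 0.04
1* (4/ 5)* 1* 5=4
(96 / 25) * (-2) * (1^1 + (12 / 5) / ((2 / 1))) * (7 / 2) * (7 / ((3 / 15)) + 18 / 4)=-291984 / 125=-2335.87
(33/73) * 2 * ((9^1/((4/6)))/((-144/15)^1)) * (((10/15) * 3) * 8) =-1485/73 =-20.34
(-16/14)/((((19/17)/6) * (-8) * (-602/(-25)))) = 1275/40033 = 0.03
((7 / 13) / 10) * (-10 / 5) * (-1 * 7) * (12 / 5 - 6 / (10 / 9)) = -147 / 65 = -2.26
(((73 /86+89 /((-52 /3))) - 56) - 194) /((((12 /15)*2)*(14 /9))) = -25586235 /250432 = -102.17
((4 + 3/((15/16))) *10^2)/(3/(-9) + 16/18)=1296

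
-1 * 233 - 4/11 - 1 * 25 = -2842/11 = -258.36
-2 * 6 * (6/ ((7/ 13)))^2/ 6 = -12168/ 49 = -248.33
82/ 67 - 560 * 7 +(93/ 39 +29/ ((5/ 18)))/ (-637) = -10871679037/ 2774135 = -3918.94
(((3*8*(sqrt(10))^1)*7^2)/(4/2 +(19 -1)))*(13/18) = 637*sqrt(10)/15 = 134.29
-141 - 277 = -418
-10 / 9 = -1.11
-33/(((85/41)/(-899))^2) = -44833334073/7225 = -6205305.75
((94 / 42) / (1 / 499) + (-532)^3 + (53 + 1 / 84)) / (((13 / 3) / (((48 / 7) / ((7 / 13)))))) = -151772138964 / 343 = -442484370.16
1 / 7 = 0.14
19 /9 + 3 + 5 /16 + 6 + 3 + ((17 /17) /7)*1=14683 /1008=14.57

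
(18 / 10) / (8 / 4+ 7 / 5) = 9 / 17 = 0.53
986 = 986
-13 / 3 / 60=-13 / 180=-0.07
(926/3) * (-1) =-926/3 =-308.67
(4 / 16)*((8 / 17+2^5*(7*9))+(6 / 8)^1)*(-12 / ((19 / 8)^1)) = -823026 / 323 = -2548.07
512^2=262144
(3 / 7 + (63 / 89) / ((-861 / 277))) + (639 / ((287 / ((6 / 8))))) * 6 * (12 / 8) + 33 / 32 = 1898745 / 116768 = 16.26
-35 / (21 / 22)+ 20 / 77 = -36.41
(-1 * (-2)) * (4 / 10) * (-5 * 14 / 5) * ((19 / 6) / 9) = -532 / 135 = -3.94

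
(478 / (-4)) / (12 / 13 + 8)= -3107 / 232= -13.39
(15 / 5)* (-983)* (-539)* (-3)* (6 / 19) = -28611198 / 19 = -1505852.53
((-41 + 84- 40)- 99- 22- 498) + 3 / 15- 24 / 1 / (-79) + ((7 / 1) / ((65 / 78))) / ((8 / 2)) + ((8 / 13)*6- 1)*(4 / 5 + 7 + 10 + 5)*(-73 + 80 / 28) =-50519039 / 10270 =-4919.09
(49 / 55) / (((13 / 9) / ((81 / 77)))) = 5103 / 7865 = 0.65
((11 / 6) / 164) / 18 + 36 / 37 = 638039 / 655344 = 0.97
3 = 3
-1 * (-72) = 72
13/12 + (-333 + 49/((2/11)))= -749/12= -62.42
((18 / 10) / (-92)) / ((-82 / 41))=9 / 920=0.01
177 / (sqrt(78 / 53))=59* sqrt(4134) / 26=145.90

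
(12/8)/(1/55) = 165/2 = 82.50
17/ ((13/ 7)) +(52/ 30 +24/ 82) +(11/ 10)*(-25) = -260959/ 15990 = -16.32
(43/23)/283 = 43/6509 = 0.01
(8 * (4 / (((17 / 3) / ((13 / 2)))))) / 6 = 104 / 17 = 6.12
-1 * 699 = -699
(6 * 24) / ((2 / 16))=1152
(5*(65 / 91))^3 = 15625 / 343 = 45.55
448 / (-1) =-448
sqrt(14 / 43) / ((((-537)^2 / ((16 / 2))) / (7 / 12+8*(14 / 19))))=2954*sqrt(602) / 706792419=0.00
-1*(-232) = 232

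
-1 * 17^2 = -289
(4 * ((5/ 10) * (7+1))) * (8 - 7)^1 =16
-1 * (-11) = 11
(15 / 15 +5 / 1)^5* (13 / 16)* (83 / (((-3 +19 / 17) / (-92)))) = 102519027 / 4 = 25629756.75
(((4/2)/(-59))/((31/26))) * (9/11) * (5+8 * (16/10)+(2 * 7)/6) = -47112/100595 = -0.47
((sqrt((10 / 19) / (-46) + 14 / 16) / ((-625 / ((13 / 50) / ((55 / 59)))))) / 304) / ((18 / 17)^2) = -0.00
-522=-522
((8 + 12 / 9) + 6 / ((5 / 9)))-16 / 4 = 242 / 15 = 16.13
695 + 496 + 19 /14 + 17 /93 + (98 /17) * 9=27544043 /22134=1244.42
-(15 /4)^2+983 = 15503 /16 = 968.94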